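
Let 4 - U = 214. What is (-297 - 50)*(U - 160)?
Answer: 128390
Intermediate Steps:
U = -210 (U = 4 - 1*214 = 4 - 214 = -210)
(-297 - 50)*(U - 160) = (-297 - 50)*(-210 - 160) = -347*(-370) = 128390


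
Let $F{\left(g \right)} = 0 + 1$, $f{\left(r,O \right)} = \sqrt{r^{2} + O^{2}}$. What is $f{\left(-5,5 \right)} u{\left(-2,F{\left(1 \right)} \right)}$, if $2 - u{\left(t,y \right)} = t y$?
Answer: $20 \sqrt{2} \approx 28.284$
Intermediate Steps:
$f{\left(r,O \right)} = \sqrt{O^{2} + r^{2}}$
$F{\left(g \right)} = 1$
$u{\left(t,y \right)} = 2 - t y$
$f{\left(-5,5 \right)} u{\left(-2,F{\left(1 \right)} \right)} = \sqrt{5^{2} + \left(-5\right)^{2}} \left(2 - \left(-2\right) 1\right) = \sqrt{25 + 25} \left(2 + 2\right) = \sqrt{50} \cdot 4 = 5 \sqrt{2} \cdot 4 = 20 \sqrt{2}$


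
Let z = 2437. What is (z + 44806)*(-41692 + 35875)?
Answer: -274812531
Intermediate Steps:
(z + 44806)*(-41692 + 35875) = (2437 + 44806)*(-41692 + 35875) = 47243*(-5817) = -274812531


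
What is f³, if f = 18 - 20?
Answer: -8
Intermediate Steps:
f = -2
f³ = (-2)³ = -8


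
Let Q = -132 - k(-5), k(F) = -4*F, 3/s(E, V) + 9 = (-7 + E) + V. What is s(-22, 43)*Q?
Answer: -456/5 ≈ -91.200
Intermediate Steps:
s(E, V) = 3/(-16 + E + V) (s(E, V) = 3/(-9 + ((-7 + E) + V)) = 3/(-9 + (-7 + E + V)) = 3/(-16 + E + V))
Q = -152 (Q = -132 - (-4)*(-5) = -132 - 1*20 = -132 - 20 = -152)
s(-22, 43)*Q = (3/(-16 - 22 + 43))*(-152) = (3/5)*(-152) = (3*(⅕))*(-152) = (⅗)*(-152) = -456/5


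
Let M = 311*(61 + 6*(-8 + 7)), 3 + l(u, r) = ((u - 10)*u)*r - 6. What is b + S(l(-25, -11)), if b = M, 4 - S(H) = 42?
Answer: 17067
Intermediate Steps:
l(u, r) = -9 + r*u*(-10 + u) (l(u, r) = -3 + (((u - 10)*u)*r - 6) = -3 + (((-10 + u)*u)*r - 6) = -3 + ((u*(-10 + u))*r - 6) = -3 + (r*u*(-10 + u) - 6) = -3 + (-6 + r*u*(-10 + u)) = -9 + r*u*(-10 + u))
S(H) = -38 (S(H) = 4 - 1*42 = 4 - 42 = -38)
M = 17105 (M = 311*(61 + 6*(-1)) = 311*(61 - 6) = 311*55 = 17105)
b = 17105
b + S(l(-25, -11)) = 17105 - 38 = 17067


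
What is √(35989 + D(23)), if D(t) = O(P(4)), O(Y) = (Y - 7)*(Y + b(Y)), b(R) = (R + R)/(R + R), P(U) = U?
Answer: √35974 ≈ 189.67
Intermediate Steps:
b(R) = 1 (b(R) = (2*R)/((2*R)) = (2*R)*(1/(2*R)) = 1)
O(Y) = (1 + Y)*(-7 + Y) (O(Y) = (Y - 7)*(Y + 1) = (-7 + Y)*(1 + Y) = (1 + Y)*(-7 + Y))
D(t) = -15 (D(t) = -7 + 4² - 6*4 = -7 + 16 - 24 = -15)
√(35989 + D(23)) = √(35989 - 15) = √35974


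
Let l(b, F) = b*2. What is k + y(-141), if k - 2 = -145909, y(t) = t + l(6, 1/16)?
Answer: -146036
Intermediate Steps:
l(b, F) = 2*b
y(t) = 12 + t (y(t) = t + 2*6 = t + 12 = 12 + t)
k = -145907 (k = 2 - 145909 = -145907)
k + y(-141) = -145907 + (12 - 141) = -145907 - 129 = -146036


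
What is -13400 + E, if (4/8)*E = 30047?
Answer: 46694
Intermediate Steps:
E = 60094 (E = 2*30047 = 60094)
-13400 + E = -13400 + 60094 = 46694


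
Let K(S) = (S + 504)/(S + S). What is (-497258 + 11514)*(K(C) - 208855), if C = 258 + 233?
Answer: 49811739334280/491 ≈ 1.0145e+11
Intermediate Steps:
C = 491
K(S) = (504 + S)/(2*S) (K(S) = (504 + S)/((2*S)) = (504 + S)*(1/(2*S)) = (504 + S)/(2*S))
(-497258 + 11514)*(K(C) - 208855) = (-497258 + 11514)*((½)*(504 + 491)/491 - 208855) = -485744*((½)*(1/491)*995 - 208855) = -485744*(995/982 - 208855) = -485744*(-205094615/982) = 49811739334280/491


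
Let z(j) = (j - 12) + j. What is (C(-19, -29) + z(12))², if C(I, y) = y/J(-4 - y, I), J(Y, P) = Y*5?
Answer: 2163841/15625 ≈ 138.49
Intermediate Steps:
z(j) = -12 + 2*j (z(j) = (-12 + j) + j = -12 + 2*j)
J(Y, P) = 5*Y
C(I, y) = y/(-20 - 5*y) (C(I, y) = y/((5*(-4 - y))) = y/(-20 - 5*y))
(C(-19, -29) + z(12))² = (-1*(-29)/(20 + 5*(-29)) + (-12 + 2*12))² = (-1*(-29)/(20 - 145) + (-12 + 24))² = (-1*(-29)/(-125) + 12)² = (-1*(-29)*(-1/125) + 12)² = (-29/125 + 12)² = (1471/125)² = 2163841/15625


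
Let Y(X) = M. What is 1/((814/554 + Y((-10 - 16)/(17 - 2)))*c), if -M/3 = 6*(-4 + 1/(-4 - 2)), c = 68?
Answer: 277/1440376 ≈ 0.00019231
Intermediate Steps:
M = 75 (M = -18*(-4 + 1/(-4 - 2)) = -18*(-4 + 1/(-6)) = -18*(-4 - 1/6) = -18*(-25)/6 = -3*(-25) = 75)
Y(X) = 75
1/((814/554 + Y((-10 - 16)/(17 - 2)))*c) = 1/((814/554 + 75)*68) = 1/((814*(1/554) + 75)*68) = 1/((407/277 + 75)*68) = 1/((21182/277)*68) = 1/(1440376/277) = 277/1440376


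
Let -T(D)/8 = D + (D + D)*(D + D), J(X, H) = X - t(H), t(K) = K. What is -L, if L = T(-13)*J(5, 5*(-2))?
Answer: 79560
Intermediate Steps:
J(X, H) = X - H
T(D) = -32*D² - 8*D (T(D) = -8*(D + (D + D)*(D + D)) = -8*(D + (2*D)*(2*D)) = -8*(D + 4*D²) = -32*D² - 8*D)
L = -79560 (L = (-8*(-13)*(1 + 4*(-13)))*(5 - 5*(-2)) = (-8*(-13)*(1 - 52))*(5 - 1*(-10)) = (-8*(-13)*(-51))*(5 + 10) = -5304*15 = -79560)
-L = -1*(-79560) = 79560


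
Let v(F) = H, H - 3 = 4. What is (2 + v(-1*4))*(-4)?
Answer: -36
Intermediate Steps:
H = 7 (H = 3 + 4 = 7)
v(F) = 7
(2 + v(-1*4))*(-4) = (2 + 7)*(-4) = 9*(-4) = -36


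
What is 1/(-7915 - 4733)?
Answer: -1/12648 ≈ -7.9064e-5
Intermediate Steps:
1/(-7915 - 4733) = 1/(-12648) = -1/12648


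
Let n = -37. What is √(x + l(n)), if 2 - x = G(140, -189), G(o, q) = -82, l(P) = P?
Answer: √47 ≈ 6.8557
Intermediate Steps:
x = 84 (x = 2 - 1*(-82) = 2 + 82 = 84)
√(x + l(n)) = √(84 - 37) = √47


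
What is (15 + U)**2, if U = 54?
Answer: 4761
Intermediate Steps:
(15 + U)**2 = (15 + 54)**2 = 69**2 = 4761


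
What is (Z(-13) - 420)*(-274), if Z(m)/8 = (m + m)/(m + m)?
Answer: 112888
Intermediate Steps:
Z(m) = 8 (Z(m) = 8*((m + m)/(m + m)) = 8*((2*m)/((2*m))) = 8*((2*m)*(1/(2*m))) = 8*1 = 8)
(Z(-13) - 420)*(-274) = (8 - 420)*(-274) = -412*(-274) = 112888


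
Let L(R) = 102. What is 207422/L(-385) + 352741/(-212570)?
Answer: 22027857479/10841070 ≈ 2031.9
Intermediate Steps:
207422/L(-385) + 352741/(-212570) = 207422/102 + 352741/(-212570) = 207422*(1/102) + 352741*(-1/212570) = 103711/51 - 352741/212570 = 22027857479/10841070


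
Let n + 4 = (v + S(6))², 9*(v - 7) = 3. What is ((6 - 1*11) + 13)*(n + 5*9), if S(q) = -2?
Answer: 5000/9 ≈ 555.56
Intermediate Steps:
v = 22/3 (v = 7 + (⅑)*3 = 7 + ⅓ = 22/3 ≈ 7.3333)
n = 220/9 (n = -4 + (22/3 - 2)² = -4 + (16/3)² = -4 + 256/9 = 220/9 ≈ 24.444)
((6 - 1*11) + 13)*(n + 5*9) = ((6 - 1*11) + 13)*(220/9 + 5*9) = ((6 - 11) + 13)*(220/9 + 45) = (-5 + 13)*(625/9) = 8*(625/9) = 5000/9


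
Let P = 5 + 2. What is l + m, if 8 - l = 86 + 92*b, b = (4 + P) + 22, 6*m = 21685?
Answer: 3001/6 ≈ 500.17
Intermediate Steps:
m = 21685/6 (m = (⅙)*21685 = 21685/6 ≈ 3614.2)
P = 7
b = 33 (b = (4 + 7) + 22 = 11 + 22 = 33)
l = -3114 (l = 8 - (86 + 92*33) = 8 - (86 + 3036) = 8 - 1*3122 = 8 - 3122 = -3114)
l + m = -3114 + 21685/6 = 3001/6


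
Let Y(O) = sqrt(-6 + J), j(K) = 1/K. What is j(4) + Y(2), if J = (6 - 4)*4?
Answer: 1/4 + sqrt(2) ≈ 1.6642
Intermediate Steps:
J = 8 (J = 2*4 = 8)
Y(O) = sqrt(2) (Y(O) = sqrt(-6 + 8) = sqrt(2))
j(4) + Y(2) = 1/4 + sqrt(2)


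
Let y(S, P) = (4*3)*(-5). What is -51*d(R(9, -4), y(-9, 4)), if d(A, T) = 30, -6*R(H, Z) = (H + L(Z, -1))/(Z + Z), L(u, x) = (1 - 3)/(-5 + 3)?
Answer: -1530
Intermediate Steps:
L(u, x) = 1 (L(u, x) = -2/(-2) = -2*(-½) = 1)
y(S, P) = -60 (y(S, P) = 12*(-5) = -60)
R(H, Z) = -(1 + H)/(12*Z) (R(H, Z) = -(H + 1)/(6*(Z + Z)) = -(1 + H)/(6*(2*Z)) = -(1 + H)*1/(2*Z)/6 = -(1 + H)/(12*Z))
-51*d(R(9, -4), y(-9, 4)) = -51*30 = -1530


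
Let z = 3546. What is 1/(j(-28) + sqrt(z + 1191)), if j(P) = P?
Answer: 28/3953 + sqrt(4737)/3953 ≈ 0.024494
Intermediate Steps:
1/(j(-28) + sqrt(z + 1191)) = 1/(-28 + sqrt(3546 + 1191)) = 1/(-28 + sqrt(4737))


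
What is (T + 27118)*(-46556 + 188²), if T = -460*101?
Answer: 216862504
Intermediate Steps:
T = -46460
(T + 27118)*(-46556 + 188²) = (-46460 + 27118)*(-46556 + 188²) = -19342*(-46556 + 35344) = -19342*(-11212) = 216862504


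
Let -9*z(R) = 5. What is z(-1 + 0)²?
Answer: 25/81 ≈ 0.30864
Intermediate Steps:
z(R) = -5/9 (z(R) = -⅑*5 = -5/9)
z(-1 + 0)² = (-5/9)² = 25/81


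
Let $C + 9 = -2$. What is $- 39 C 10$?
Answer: $4290$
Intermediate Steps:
$C = -11$ ($C = -9 - 2 = -11$)
$- 39 C 10 = \left(-39\right) \left(-11\right) 10 = 429 \cdot 10 = 4290$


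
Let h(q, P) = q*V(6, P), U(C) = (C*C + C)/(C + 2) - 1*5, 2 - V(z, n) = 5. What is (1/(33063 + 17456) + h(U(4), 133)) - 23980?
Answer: -1211193024/50519 ≈ -23975.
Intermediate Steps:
V(z, n) = -3 (V(z, n) = 2 - 1*5 = 2 - 5 = -3)
U(C) = -5 + (C + C**2)/(2 + C) (U(C) = (C**2 + C)/(2 + C) - 5 = (C + C**2)/(2 + C) - 5 = -5 + (C + C**2)/(2 + C))
h(q, P) = -3*q (h(q, P) = q*(-3) = -3*q)
(1/(33063 + 17456) + h(U(4), 133)) - 23980 = (1/(33063 + 17456) - 3*(-10 + 4**2 - 4*4)/(2 + 4)) - 23980 = (1/50519 - 3*(-10 + 16 - 16)/6) - 23980 = (1/50519 - (-10)/2) - 23980 = (1/50519 - 3*(-5/3)) - 23980 = (1/50519 + 5) - 23980 = 252596/50519 - 23980 = -1211193024/50519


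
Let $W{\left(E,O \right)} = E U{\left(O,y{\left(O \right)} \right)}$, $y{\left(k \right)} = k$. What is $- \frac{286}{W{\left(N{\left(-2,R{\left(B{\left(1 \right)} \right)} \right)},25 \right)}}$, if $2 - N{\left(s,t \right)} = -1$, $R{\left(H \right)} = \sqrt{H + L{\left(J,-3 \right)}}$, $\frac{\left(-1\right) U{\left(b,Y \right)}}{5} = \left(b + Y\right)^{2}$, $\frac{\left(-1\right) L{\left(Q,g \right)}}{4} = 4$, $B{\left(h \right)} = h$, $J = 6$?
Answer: $\frac{143}{18750} \approx 0.0076267$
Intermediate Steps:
$L{\left(Q,g \right)} = -16$ ($L{\left(Q,g \right)} = \left(-4\right) 4 = -16$)
$U{\left(b,Y \right)} = - 5 \left(Y + b\right)^{2}$ ($U{\left(b,Y \right)} = - 5 \left(b + Y\right)^{2} = - 5 \left(Y + b\right)^{2}$)
$R{\left(H \right)} = \sqrt{-16 + H}$ ($R{\left(H \right)} = \sqrt{H - 16} = \sqrt{-16 + H}$)
$N{\left(s,t \right)} = 3$ ($N{\left(s,t \right)} = 2 - -1 = 2 + 1 = 3$)
$W{\left(E,O \right)} = - 20 E O^{2}$ ($W{\left(E,O \right)} = E \left(- 5 \left(O + O\right)^{2}\right) = E \left(- 5 \left(2 O\right)^{2}\right) = E \left(- 5 \cdot 4 O^{2}\right) = E \left(- 20 O^{2}\right) = - 20 E O^{2}$)
$- \frac{286}{W{\left(N{\left(-2,R{\left(B{\left(1 \right)} \right)} \right)},25 \right)}} = - \frac{286}{\left(-20\right) 3 \cdot 25^{2}} = - \frac{286}{\left(-20\right) 3 \cdot 625} = - \frac{286}{-37500} = \left(-286\right) \left(- \frac{1}{37500}\right) = \frac{143}{18750}$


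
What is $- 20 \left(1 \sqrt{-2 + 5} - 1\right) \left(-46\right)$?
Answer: $-920 + 920 \sqrt{3} \approx 673.49$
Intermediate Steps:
$- 20 \left(1 \sqrt{-2 + 5} - 1\right) \left(-46\right) = - 20 \left(1 \sqrt{3} - 1\right) \left(-46\right) = - 20 \left(\sqrt{3} - 1\right) \left(-46\right) = - 20 \left(-1 + \sqrt{3}\right) \left(-46\right) = \left(20 - 20 \sqrt{3}\right) \left(-46\right) = -920 + 920 \sqrt{3}$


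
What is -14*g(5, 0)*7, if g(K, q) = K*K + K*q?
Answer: -2450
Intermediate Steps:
g(K, q) = K² + K*q
-14*g(5, 0)*7 = -70*(5 + 0)*7 = -70*5*7 = -14*25*7 = -350*7 = -2450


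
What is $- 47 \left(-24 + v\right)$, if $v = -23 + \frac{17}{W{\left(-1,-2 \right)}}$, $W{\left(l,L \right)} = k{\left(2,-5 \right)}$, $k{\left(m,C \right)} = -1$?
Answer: $3008$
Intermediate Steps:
$W{\left(l,L \right)} = -1$
$v = -40$ ($v = -23 + \frac{17}{-1} = -23 + 17 \left(-1\right) = -23 - 17 = -40$)
$- 47 \left(-24 + v\right) = - 47 \left(-24 - 40\right) = \left(-47\right) \left(-64\right) = 3008$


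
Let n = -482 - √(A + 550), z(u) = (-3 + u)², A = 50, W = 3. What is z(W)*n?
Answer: 0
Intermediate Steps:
n = -482 - 10*√6 (n = -482 - √(50 + 550) = -482 - √600 = -482 - 10*√6 ≈ -506.50)
z(W)*n = (-3 + 3)²*(-482 - 10*√6) = 0²*(-482 - 10*√6) = 0*(-482 - 10*√6) = 0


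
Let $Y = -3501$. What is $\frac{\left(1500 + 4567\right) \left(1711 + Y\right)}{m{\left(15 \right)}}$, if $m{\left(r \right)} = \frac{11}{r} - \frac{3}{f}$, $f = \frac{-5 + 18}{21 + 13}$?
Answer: $\frac{2117686350}{1387} \approx 1.5268 \cdot 10^{6}$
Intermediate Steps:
$f = \frac{13}{34} \approx 0.38235$
$m{\left(r \right)} = - \frac{102}{13} + \frac{11}{r}$ ($m{\left(r \right)} = \frac{11}{r} - \frac{3}{\frac{13}{34}} = \frac{11}{r} - \frac{102}{13} = - \frac{102}{13} + \frac{11}{r}$)
$\frac{\left(1500 + 4567\right) \left(1711 + Y\right)}{m{\left(15 \right)}} = \frac{\left(1500 + 4567\right) \left(1711 - 3501\right)}{- \frac{102}{13} + \frac{11}{15}} = \frac{6067 \left(-1790\right)}{- \frac{102}{13} + 11 \cdot \frac{1}{15}} = - \frac{10859930}{- \frac{102}{13} + \frac{11}{15}} = - \frac{10859930}{- \frac{1387}{195}} = \left(-10859930\right) \left(- \frac{195}{1387}\right) = \frac{2117686350}{1387}$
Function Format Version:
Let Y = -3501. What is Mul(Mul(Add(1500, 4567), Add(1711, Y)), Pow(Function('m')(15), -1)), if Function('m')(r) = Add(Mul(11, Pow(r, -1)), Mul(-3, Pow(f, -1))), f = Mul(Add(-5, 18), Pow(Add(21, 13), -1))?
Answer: Rational(2117686350, 1387) ≈ 1.5268e+6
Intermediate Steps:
f = Rational(13, 34) (f = Mul(13, Pow(34, -1)) = Mul(13, Rational(1, 34)) = Rational(13, 34) ≈ 0.38235)
Function('m')(r) = Add(Rational(-102, 13), Mul(11, Pow(r, -1))) (Function('m')(r) = Add(Mul(11, Pow(r, -1)), Mul(-3, Pow(Rational(13, 34), -1))) = Add(Mul(11, Pow(r, -1)), Mul(-3, Rational(34, 13))) = Add(Mul(11, Pow(r, -1)), Rational(-102, 13)) = Add(Rational(-102, 13), Mul(11, Pow(r, -1))))
Mul(Mul(Add(1500, 4567), Add(1711, Y)), Pow(Function('m')(15), -1)) = Mul(Mul(Add(1500, 4567), Add(1711, -3501)), Pow(Add(Rational(-102, 13), Mul(11, Pow(15, -1))), -1)) = Mul(Mul(6067, -1790), Pow(Add(Rational(-102, 13), Mul(11, Rational(1, 15))), -1)) = Mul(-10859930, Pow(Add(Rational(-102, 13), Rational(11, 15)), -1)) = Mul(-10859930, Pow(Rational(-1387, 195), -1)) = Mul(-10859930, Rational(-195, 1387)) = Rational(2117686350, 1387)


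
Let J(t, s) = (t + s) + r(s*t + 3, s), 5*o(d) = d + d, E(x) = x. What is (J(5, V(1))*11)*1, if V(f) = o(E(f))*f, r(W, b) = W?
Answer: 572/5 ≈ 114.40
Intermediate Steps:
o(d) = 2*d/5 (o(d) = (d + d)/5 = (2*d)/5 = 2*d/5)
V(f) = 2*f²/5 (V(f) = (2*f/5)*f = 2*f²/5)
J(t, s) = 3 + s + t + s*t (J(t, s) = (t + s) + (s*t + 3) = (s + t) + (3 + s*t) = 3 + s + t + s*t)
(J(5, V(1))*11)*1 = ((3 + (⅖)*1² + 5 + ((⅖)*1²)*5)*11)*1 = ((3 + (⅖)*1 + 5 + ((⅖)*1)*5)*11)*1 = ((3 + ⅖ + 5 + (⅖)*5)*11)*1 = ((3 + ⅖ + 5 + 2)*11)*1 = ((52/5)*11)*1 = (572/5)*1 = 572/5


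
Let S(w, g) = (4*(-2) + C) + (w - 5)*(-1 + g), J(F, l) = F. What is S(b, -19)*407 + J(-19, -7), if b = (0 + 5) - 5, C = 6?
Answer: 39867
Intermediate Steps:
b = 0 (b = 5 - 5 = 0)
S(w, g) = -2 + (-1 + g)*(-5 + w) (S(w, g) = (4*(-2) + 6) + (w - 5)*(-1 + g) = (-8 + 6) + (-5 + w)*(-1 + g) = -2 + (-1 + g)*(-5 + w))
S(b, -19)*407 + J(-19, -7) = (3 - 1*0 - 5*(-19) - 19*0)*407 - 19 = (3 + 0 + 95 + 0)*407 - 19 = 98*407 - 19 = 39886 - 19 = 39867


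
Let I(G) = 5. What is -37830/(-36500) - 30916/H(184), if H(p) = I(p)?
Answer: -22564897/3650 ≈ -6182.2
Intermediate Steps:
H(p) = 5
-37830/(-36500) - 30916/H(184) = -37830/(-36500) - 30916/5 = -37830*(-1/36500) - 30916*⅕ = 3783/3650 - 30916/5 = -22564897/3650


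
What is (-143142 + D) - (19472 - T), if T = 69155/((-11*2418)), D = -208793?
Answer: -9878752541/26598 ≈ -3.7141e+5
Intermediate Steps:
T = -69155/26598 (T = 69155/(-26598) = 69155*(-1/26598) = -69155/26598 ≈ -2.6000)
(-143142 + D) - (19472 - T) = (-143142 - 208793) - (19472 - 1*(-69155/26598)) = -351935 - (19472 + 69155/26598) = -351935 - 1*517985411/26598 = -351935 - 517985411/26598 = -9878752541/26598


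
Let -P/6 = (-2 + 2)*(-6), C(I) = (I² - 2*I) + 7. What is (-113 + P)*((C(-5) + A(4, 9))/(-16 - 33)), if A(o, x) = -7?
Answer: 565/7 ≈ 80.714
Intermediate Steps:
C(I) = 7 + I² - 2*I
P = 0 (P = -6*(-2 + 2)*(-6) = -0*(-6) = -6*0 = 0)
(-113 + P)*((C(-5) + A(4, 9))/(-16 - 33)) = (-113 + 0)*(((7 + (-5)² - 2*(-5)) - 7)/(-16 - 33)) = -113*((7 + 25 + 10) - 7)/(-49) = -113*(42 - 7)*(-1)/49 = -3955*(-1)/49 = -113*(-5/7) = 565/7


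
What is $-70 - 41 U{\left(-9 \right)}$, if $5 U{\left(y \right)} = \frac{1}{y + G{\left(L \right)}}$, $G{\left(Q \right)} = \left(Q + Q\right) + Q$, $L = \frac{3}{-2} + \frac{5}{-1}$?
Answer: $- \frac{19868}{285} \approx -69.712$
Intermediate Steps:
$L = - \frac{13}{2}$ ($L = 3 \left(- \frac{1}{2}\right) + 5 \left(-1\right) = - \frac{3}{2} - 5 = - \frac{13}{2} \approx -6.5$)
$G{\left(Q \right)} = 3 Q$ ($G{\left(Q \right)} = 2 Q + Q = 3 Q$)
$U{\left(y \right)} = \frac{1}{5 \left(- \frac{39}{2} + y\right)}$ ($U{\left(y \right)} = \frac{1}{5 \left(y + 3 \left(- \frac{13}{2}\right)\right)} = \frac{1}{5 \left(y - \frac{39}{2}\right)} = \frac{1}{5 \left(- \frac{39}{2} + y\right)}$)
$-70 - 41 U{\left(-9 \right)} = -70 - 41 \frac{2}{5 \left(-39 + 2 \left(-9\right)\right)} = -70 - 41 \frac{2}{5 \left(-39 - 18\right)} = -70 - 41 \frac{2}{5 \left(-57\right)} = -70 - 41 \cdot \frac{2}{5} \left(- \frac{1}{57}\right) = -70 - - \frac{82}{285} = -70 + \frac{82}{285} = - \frac{19868}{285}$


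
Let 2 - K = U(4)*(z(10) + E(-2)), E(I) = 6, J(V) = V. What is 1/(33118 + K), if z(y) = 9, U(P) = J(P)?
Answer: 1/33060 ≈ 3.0248e-5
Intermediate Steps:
U(P) = P
K = -58 (K = 2 - 4*(9 + 6) = 2 - 4*15 = 2 - 1*60 = 2 - 60 = -58)
1/(33118 + K) = 1/(33118 - 58) = 1/33060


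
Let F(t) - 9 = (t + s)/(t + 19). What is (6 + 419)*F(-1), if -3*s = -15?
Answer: 35275/9 ≈ 3919.4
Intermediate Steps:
s = 5 (s = -⅓*(-15) = 5)
F(t) = 9 + (5 + t)/(19 + t) (F(t) = 9 + (t + 5)/(t + 19) = 9 + (5 + t)/(19 + t))
(6 + 419)*F(-1) = (6 + 419)*(2*(88 + 5*(-1))/(19 - 1)) = 425*(2*(88 - 5)/18) = 425*(2*(1/18)*83) = 425*(83/9) = 35275/9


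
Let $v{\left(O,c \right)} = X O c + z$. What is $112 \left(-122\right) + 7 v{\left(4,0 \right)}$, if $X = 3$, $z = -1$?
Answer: $-13671$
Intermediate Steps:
$v{\left(O,c \right)} = -1 + 3 O c$ ($v{\left(O,c \right)} = 3 O c - 1 = -1 + 3 O c$)
$112 \left(-122\right) + 7 v{\left(4,0 \right)} = 112 \left(-122\right) + 7 \left(-1 + 3 \cdot 4 \cdot 0\right) = -13664 + 7 \left(-1 + 0\right) = -13664 + 7 \left(-1\right) = -13664 - 7 = -13671$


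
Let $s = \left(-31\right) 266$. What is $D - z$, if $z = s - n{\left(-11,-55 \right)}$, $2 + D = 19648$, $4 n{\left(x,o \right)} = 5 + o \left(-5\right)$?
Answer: $27962$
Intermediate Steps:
$n{\left(x,o \right)} = \frac{5}{4} - \frac{5 o}{4}$ ($n{\left(x,o \right)} = \frac{5 + o \left(-5\right)}{4} = \frac{5 - 5 o}{4} = \frac{5}{4} - \frac{5 o}{4}$)
$D = 19646$ ($D = -2 + 19648 = 19646$)
$s = -8246$
$z = -8316$ ($z = -8246 - \left(\frac{5}{4} - - \frac{275}{4}\right) = -8246 - \left(\frac{5}{4} + \frac{275}{4}\right) = -8246 - 70 = -8316$)
$D - z = 19646 - -8316 = 19646 + 8316 = 27962$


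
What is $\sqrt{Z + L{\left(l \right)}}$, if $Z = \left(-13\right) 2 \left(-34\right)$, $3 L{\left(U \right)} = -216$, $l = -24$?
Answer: $2 \sqrt{203} \approx 28.496$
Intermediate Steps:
$L{\left(U \right)} = -72$ ($L{\left(U \right)} = \frac{1}{3} \left(-216\right) = -72$)
$Z = 884$ ($Z = \left(-26\right) \left(-34\right) = 884$)
$\sqrt{Z + L{\left(l \right)}} = \sqrt{884 - 72} = \sqrt{812} = 2 \sqrt{203}$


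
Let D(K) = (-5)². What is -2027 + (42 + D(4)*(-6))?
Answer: -2135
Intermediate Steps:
D(K) = 25
-2027 + (42 + D(4)*(-6)) = -2027 + (42 + 25*(-6)) = -2027 + (42 - 150) = -2027 - 108 = -2135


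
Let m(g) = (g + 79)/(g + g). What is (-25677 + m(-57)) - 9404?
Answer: -1999628/57 ≈ -35081.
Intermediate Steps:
m(g) = (79 + g)/(2*g) (m(g) = (79 + g)/((2*g)) = (79 + g)*(1/(2*g)) = (79 + g)/(2*g))
(-25677 + m(-57)) - 9404 = (-25677 + (½)*(79 - 57)/(-57)) - 9404 = (-25677 + (½)*(-1/57)*22) - 9404 = (-25677 - 11/57) - 9404 = -1463600/57 - 9404 = -1999628/57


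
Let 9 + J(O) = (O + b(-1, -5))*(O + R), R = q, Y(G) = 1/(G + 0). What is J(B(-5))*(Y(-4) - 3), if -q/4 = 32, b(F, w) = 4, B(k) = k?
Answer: -403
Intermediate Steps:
Y(G) = 1/G
q = -128 (q = -4*32 = -128)
R = -128
J(O) = -9 + (-128 + O)*(4 + O) (J(O) = -9 + (O + 4)*(O - 128) = -9 + (4 + O)*(-128 + O) = -9 + (-128 + O)*(4 + O))
J(B(-5))*(Y(-4) - 3) = (-521 + (-5)² - 124*(-5))*(1/(-4) - 3) = (-521 + 25 + 620)*(-¼ - 3) = 124*(-13/4) = -403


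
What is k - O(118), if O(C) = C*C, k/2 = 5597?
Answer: -2730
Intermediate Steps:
k = 11194 (k = 2*5597 = 11194)
O(C) = C**2
k - O(118) = 11194 - 1*118**2 = 11194 - 1*13924 = 11194 - 13924 = -2730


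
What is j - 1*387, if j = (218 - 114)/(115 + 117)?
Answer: -11210/29 ≈ -386.55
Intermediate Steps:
j = 13/29 (j = 104/232 = 104*(1/232) = 13/29 ≈ 0.44828)
j - 1*387 = 13/29 - 1*387 = 13/29 - 387 = -11210/29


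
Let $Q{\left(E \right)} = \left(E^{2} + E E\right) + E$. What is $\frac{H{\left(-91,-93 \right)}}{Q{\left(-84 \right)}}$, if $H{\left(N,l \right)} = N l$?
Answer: $\frac{403}{668} \approx 0.60329$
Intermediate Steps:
$Q{\left(E \right)} = E + 2 E^{2}$ ($Q{\left(E \right)} = \left(E^{2} + E^{2}\right) + E = 2 E^{2} + E = E + 2 E^{2}$)
$\frac{H{\left(-91,-93 \right)}}{Q{\left(-84 \right)}} = \frac{\left(-91\right) \left(-93\right)}{\left(-84\right) \left(1 + 2 \left(-84\right)\right)} = \frac{8463}{\left(-84\right) \left(1 - 168\right)} = \frac{8463}{\left(-84\right) \left(-167\right)} = \frac{8463}{14028} = 8463 \cdot \frac{1}{14028} = \frac{403}{668}$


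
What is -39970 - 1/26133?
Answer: -1044536011/26133 ≈ -39970.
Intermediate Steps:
-39970 - 1/26133 = -1044536011/26133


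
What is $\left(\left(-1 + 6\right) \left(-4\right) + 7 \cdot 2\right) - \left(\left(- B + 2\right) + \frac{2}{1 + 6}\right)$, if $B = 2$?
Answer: $- \frac{44}{7} \approx -6.2857$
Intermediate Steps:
$\left(\left(-1 + 6\right) \left(-4\right) + 7 \cdot 2\right) - \left(\left(- B + 2\right) + \frac{2}{1 + 6}\right) = \left(\left(-1 + 6\right) \left(-4\right) + 7 \cdot 2\right) - \left(\left(\left(-1\right) 2 + 2\right) + \frac{2}{1 + 6}\right) = \left(5 \left(-4\right) + 14\right) - \left(\left(-2 + 2\right) + \frac{2}{7}\right) = \left(-20 + 14\right) - \left(0 + 2 \cdot \frac{1}{7}\right) = -6 - \left(0 + \frac{2}{7}\right) = -6 - \frac{2}{7} = - \frac{44}{7}$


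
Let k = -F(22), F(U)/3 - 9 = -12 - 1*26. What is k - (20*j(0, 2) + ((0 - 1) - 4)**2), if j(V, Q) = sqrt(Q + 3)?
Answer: 62 - 20*sqrt(5) ≈ 17.279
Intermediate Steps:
j(V, Q) = sqrt(3 + Q)
F(U) = -87 (F(U) = 27 + 3*(-12 - 1*26) = 27 + 3*(-12 - 26) = 27 + 3*(-38) = 27 - 114 = -87)
k = 87 (k = -1*(-87) = 87)
k - (20*j(0, 2) + ((0 - 1) - 4)**2) = 87 - (20*sqrt(3 + 2) + ((0 - 1) - 4)**2) = 87 - (20*sqrt(5) + (-1 - 4)**2) = 87 - (20*sqrt(5) + (-5)**2) = 87 - (20*sqrt(5) + 25) = 87 - (25 + 20*sqrt(5)) = 87 + (-25 - 20*sqrt(5)) = 62 - 20*sqrt(5)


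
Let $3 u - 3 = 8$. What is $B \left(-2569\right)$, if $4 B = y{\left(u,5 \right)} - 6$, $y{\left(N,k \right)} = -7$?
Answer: $\frac{33397}{4} \approx 8349.3$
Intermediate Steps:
$u = \frac{11}{3}$ ($u = 1 + \frac{1}{3} \cdot 8 = 1 + \frac{8}{3} = \frac{11}{3} \approx 3.6667$)
$B = - \frac{13}{4}$ ($B = \frac{-7 - 6}{4} = \frac{1}{4} \left(-13\right) = - \frac{13}{4} \approx -3.25$)
$B \left(-2569\right) = \left(- \frac{13}{4}\right) \left(-2569\right) = \frac{33397}{4}$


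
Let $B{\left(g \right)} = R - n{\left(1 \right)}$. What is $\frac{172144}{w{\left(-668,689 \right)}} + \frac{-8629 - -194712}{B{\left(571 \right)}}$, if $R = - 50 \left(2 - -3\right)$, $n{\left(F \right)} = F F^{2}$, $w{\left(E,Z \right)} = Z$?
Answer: $- \frac{1603831}{3263} \approx -491.52$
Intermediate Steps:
$n{\left(F \right)} = F^{3}$
$R = -250$ ($R = - 50 \left(2 + 3\right) = \left(-50\right) 5 = -250$)
$B{\left(g \right)} = -251$ ($B{\left(g \right)} = -250 - 1^{3} = -250 - 1 = -251$)
$\frac{172144}{w{\left(-668,689 \right)}} + \frac{-8629 - -194712}{B{\left(571 \right)}} = \frac{172144}{689} + \frac{-8629 - -194712}{-251} = 172144 \cdot \frac{1}{689} + \left(-8629 + 194712\right) \left(- \frac{1}{251}\right) = \frac{3248}{13} + 186083 \left(- \frac{1}{251}\right) = \frac{3248}{13} - \frac{186083}{251} = - \frac{1603831}{3263}$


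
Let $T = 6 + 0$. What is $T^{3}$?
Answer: $216$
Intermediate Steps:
$T = 6$
$T^{3} = 6^{3} = 216$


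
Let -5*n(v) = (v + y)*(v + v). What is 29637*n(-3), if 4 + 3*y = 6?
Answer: -414918/5 ≈ -82984.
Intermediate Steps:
y = ⅔ (y = -4/3 + (⅓)*6 = -4/3 + 2 = ⅔ ≈ 0.66667)
n(v) = -2*v*(⅔ + v)/5 (n(v) = -(v + ⅔)*(v + v)/5 = -(⅔ + v)*2*v/5 = -2*v*(⅔ + v)/5)
29637*n(-3) = 29637*(-2/15*(-3)*(2 + 3*(-3))) = 29637*(-2/15*(-3)*(2 - 9)) = 29637*(-2/15*(-3)*(-7)) = 29637*(-14/5) = -414918/5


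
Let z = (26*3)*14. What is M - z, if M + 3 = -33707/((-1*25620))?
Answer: -28020193/25620 ≈ -1093.7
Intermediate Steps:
z = 1092 (z = 78*14 = 1092)
M = -43153/25620 (M = -3 - 33707/((-1*25620)) = -3 - 33707/(-25620) = -3 - 33707*(-1/25620) = -3 + 33707/25620 = -43153/25620 ≈ -1.6843)
M - z = -43153/25620 - 1*1092 = -43153/25620 - 1092 = -28020193/25620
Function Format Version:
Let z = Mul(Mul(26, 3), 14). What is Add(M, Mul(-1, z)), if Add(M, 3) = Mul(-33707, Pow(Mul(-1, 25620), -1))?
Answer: Rational(-28020193, 25620) ≈ -1093.7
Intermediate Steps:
z = 1092 (z = Mul(78, 14) = 1092)
M = Rational(-43153, 25620) (M = Add(-3, Mul(-33707, Pow(Mul(-1, 25620), -1))) = Add(-3, Mul(-33707, Pow(-25620, -1))) = Add(-3, Mul(-33707, Rational(-1, 25620))) = Add(-3, Rational(33707, 25620)) = Rational(-43153, 25620) ≈ -1.6843)
Add(M, Mul(-1, z)) = Add(Rational(-43153, 25620), Mul(-1, 1092)) = Add(Rational(-43153, 25620), -1092) = Rational(-28020193, 25620)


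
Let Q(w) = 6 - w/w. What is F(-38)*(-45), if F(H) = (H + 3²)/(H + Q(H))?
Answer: -435/11 ≈ -39.545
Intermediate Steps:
Q(w) = 5 (Q(w) = 6 - 1*1 = 6 - 1 = 5)
F(H) = (9 + H)/(5 + H) (F(H) = (H + 3²)/(H + 5) = (H + 9)/(5 + H) = (9 + H)/(5 + H))
F(-38)*(-45) = ((9 - 38)/(5 - 38))*(-45) = (-29/(-33))*(-45) = -1/33*(-29)*(-45) = (29/33)*(-45) = -435/11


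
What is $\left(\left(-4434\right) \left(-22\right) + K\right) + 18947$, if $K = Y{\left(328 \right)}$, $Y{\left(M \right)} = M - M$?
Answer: $116495$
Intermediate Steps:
$Y{\left(M \right)} = 0$
$K = 0$
$\left(\left(-4434\right) \left(-22\right) + K\right) + 18947 = \left(\left(-4434\right) \left(-22\right) + 0\right) + 18947 = \left(97548 + 0\right) + 18947 = 97548 + 18947 = 116495$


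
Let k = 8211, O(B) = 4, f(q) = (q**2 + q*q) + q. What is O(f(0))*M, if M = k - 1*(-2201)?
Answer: 41648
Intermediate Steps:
f(q) = q + 2*q**2 (f(q) = (q**2 + q**2) + q = 2*q**2 + q = q + 2*q**2)
M = 10412 (M = 8211 - 1*(-2201) = 8211 + 2201 = 10412)
O(f(0))*M = 4*10412 = 41648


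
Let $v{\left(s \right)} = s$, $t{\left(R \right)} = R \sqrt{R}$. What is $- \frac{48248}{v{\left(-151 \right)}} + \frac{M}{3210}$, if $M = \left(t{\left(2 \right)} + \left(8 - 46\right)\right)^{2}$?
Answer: $\frac{25849222}{80785} - \frac{76 \sqrt{2}}{1605} \approx 319.91$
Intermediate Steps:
$t{\left(R \right)} = R^{\frac{3}{2}}$
$M = \left(-38 + 2 \sqrt{2}\right)^{2}$ ($M = \left(2^{\frac{3}{2}} + \left(8 - 46\right)\right)^{2} = \left(2 \sqrt{2} - 38\right)^{2} = \left(-38 + 2 \sqrt{2}\right)^{2} \approx 1237.0$)
$- \frac{48248}{v{\left(-151 \right)}} + \frac{M}{3210} = - \frac{48248}{-151} + \frac{1452 - 152 \sqrt{2}}{3210} = \left(-48248\right) \left(- \frac{1}{151}\right) + \left(1452 - 152 \sqrt{2}\right) \frac{1}{3210} = \frac{48248}{151} + \left(\frac{242}{535} - \frac{76 \sqrt{2}}{1605}\right) = \frac{25849222}{80785} - \frac{76 \sqrt{2}}{1605}$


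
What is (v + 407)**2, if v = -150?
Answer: 66049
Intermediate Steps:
(v + 407)**2 = (-150 + 407)**2 = 257**2 = 66049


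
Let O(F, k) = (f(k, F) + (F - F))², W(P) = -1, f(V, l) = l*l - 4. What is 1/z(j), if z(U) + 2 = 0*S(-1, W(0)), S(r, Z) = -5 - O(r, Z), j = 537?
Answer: -½ ≈ -0.50000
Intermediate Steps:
f(V, l) = -4 + l² (f(V, l) = l² - 4 = -4 + l²)
O(F, k) = (-4 + F²)² (O(F, k) = ((-4 + F²) + (F - F))² = ((-4 + F²) + 0)² = (-4 + F²)²)
S(r, Z) = -5 - (-4 + r²)²
z(U) = -2 (z(U) = -2 + 0*(-5 - (-4 + (-1)²)²) = -2 + 0*(-5 - (-4 + 1)²) = -2 + 0*(-5 - 1*(-3)²) = -2 + 0*(-5 - 1*9) = -2 + 0*(-5 - 9) = -2 + 0*(-14) = -2 + 0 = -2)
1/z(j) = 1/(-2) = -½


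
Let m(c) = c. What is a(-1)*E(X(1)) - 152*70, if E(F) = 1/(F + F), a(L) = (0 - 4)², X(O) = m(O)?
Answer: -10632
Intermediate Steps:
X(O) = O
a(L) = 16 (a(L) = (-4)² = 16)
E(F) = 1/(2*F)
a(-1)*E(X(1)) - 152*70 = 16*((½)/1) - 152*70 = 16*((½)*1) - 10640 = 16*(½) - 10640 = 8 - 10640 = -10632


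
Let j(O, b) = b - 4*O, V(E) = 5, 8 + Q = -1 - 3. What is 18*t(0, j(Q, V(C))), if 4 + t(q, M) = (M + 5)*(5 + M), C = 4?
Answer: 60480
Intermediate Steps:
Q = -12 (Q = -8 + (-1 - 3) = -8 - 4 = -12)
t(q, M) = -4 + (5 + M)² (t(q, M) = -4 + (M + 5)*(5 + M) = -4 + (5 + M)*(5 + M) = -4 + (5 + M)²)
18*t(0, j(Q, V(C))) = 18*(-4 + (5 + (5 - 4*(-12)))²) = 18*(-4 + (5 + (5 + 48))²) = 18*(-4 + (5 + 53)²) = 18*(-4 + 58²) = 18*(-4 + 3364) = 18*3360 = 60480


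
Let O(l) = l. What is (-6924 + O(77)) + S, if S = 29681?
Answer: 22834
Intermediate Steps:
(-6924 + O(77)) + S = (-6924 + 77) + 29681 = -6847 + 29681 = 22834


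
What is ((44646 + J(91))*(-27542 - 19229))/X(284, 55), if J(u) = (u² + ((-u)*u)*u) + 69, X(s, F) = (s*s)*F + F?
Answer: 6553318665/887227 ≈ 7386.3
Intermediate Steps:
X(s, F) = F + F*s² (X(s, F) = s²*F + F = F*s² + F = F + F*s²)
J(u) = 69 + u² - u³ (J(u) = (u² + (-u²)*u) + 69 = (u² - u³) + 69 = 69 + u² - u³)
((44646 + J(91))*(-27542 - 19229))/X(284, 55) = ((44646 + (69 + 91² - 1*91³))*(-27542 - 19229))/((55*(1 + 284²))) = ((44646 + (69 + 8281 - 1*753571))*(-46771))/((55*(1 + 80656))) = ((44646 + (69 + 8281 - 753571))*(-46771))/((55*80657)) = ((44646 - 745221)*(-46771))/4436135 = -700575*(-46771)*(1/4436135) = 32766593325*(1/4436135) = 6553318665/887227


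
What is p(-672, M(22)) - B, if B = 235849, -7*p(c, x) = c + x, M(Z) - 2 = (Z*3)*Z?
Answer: -1651725/7 ≈ -2.3596e+5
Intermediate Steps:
M(Z) = 2 + 3*Z**2 (M(Z) = 2 + (Z*3)*Z = 2 + (3*Z)*Z = 2 + 3*Z**2)
p(c, x) = -c/7 - x/7 (p(c, x) = -(c + x)/7 = -c/7 - x/7)
p(-672, M(22)) - B = (-1/7*(-672) - (2 + 3*22**2)/7) - 1*235849 = (96 - (2 + 3*484)/7) - 235849 = (96 - (2 + 1452)/7) - 235849 = (96 - 1/7*1454) - 235849 = (96 - 1454/7) - 235849 = -782/7 - 235849 = -1651725/7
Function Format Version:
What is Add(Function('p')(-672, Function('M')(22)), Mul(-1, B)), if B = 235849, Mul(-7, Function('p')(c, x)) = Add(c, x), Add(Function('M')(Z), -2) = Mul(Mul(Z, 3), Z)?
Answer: Rational(-1651725, 7) ≈ -2.3596e+5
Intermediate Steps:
Function('M')(Z) = Add(2, Mul(3, Pow(Z, 2))) (Function('M')(Z) = Add(2, Mul(Mul(Z, 3), Z)) = Add(2, Mul(Mul(3, Z), Z)) = Add(2, Mul(3, Pow(Z, 2))))
Function('p')(c, x) = Add(Mul(Rational(-1, 7), c), Mul(Rational(-1, 7), x)) (Function('p')(c, x) = Mul(Rational(-1, 7), Add(c, x)) = Add(Mul(Rational(-1, 7), c), Mul(Rational(-1, 7), x)))
Add(Function('p')(-672, Function('M')(22)), Mul(-1, B)) = Add(Add(Mul(Rational(-1, 7), -672), Mul(Rational(-1, 7), Add(2, Mul(3, Pow(22, 2))))), Mul(-1, 235849)) = Add(Add(96, Mul(Rational(-1, 7), Add(2, Mul(3, 484)))), -235849) = Add(Add(96, Mul(Rational(-1, 7), Add(2, 1452))), -235849) = Add(Add(96, Mul(Rational(-1, 7), 1454)), -235849) = Add(Add(96, Rational(-1454, 7)), -235849) = Add(Rational(-782, 7), -235849) = Rational(-1651725, 7)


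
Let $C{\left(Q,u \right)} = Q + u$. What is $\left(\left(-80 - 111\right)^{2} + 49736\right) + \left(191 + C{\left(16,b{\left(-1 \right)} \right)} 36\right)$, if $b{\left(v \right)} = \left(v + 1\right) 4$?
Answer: $86984$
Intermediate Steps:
$b{\left(v \right)} = 4 + 4 v$ ($b{\left(v \right)} = \left(1 + v\right) 4 = 4 + 4 v$)
$\left(\left(-80 - 111\right)^{2} + 49736\right) + \left(191 + C{\left(16,b{\left(-1 \right)} \right)} 36\right) = \left(\left(-80 - 111\right)^{2} + 49736\right) + \left(191 + \left(16 + \left(4 + 4 \left(-1\right)\right)\right) 36\right) = \left(\left(-191\right)^{2} + 49736\right) + \left(191 + \left(16 + \left(4 - 4\right)\right) 36\right) = \left(36481 + 49736\right) + \left(191 + \left(16 + 0\right) 36\right) = 86217 + \left(191 + 16 \cdot 36\right) = 86217 + \left(191 + 576\right) = 86217 + 767 = 86984$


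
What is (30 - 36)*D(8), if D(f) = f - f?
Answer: 0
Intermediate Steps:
D(f) = 0
(30 - 36)*D(8) = (30 - 36)*0 = -6*0 = 0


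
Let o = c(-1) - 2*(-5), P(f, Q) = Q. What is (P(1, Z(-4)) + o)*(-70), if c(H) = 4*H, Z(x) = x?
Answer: -140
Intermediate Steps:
o = 6 (o = 4*(-1) - 2*(-5) = -4 + 10 = 6)
(P(1, Z(-4)) + o)*(-70) = (-4 + 6)*(-70) = 2*(-70) = -140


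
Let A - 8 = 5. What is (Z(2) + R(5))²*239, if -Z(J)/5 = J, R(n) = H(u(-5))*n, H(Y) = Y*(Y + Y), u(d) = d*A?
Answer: 426428006400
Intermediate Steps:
A = 13 (A = 8 + 5 = 13)
u(d) = 13*d (u(d) = d*13 = 13*d)
H(Y) = 2*Y² (H(Y) = Y*(2*Y) = 2*Y²)
R(n) = 8450*n (R(n) = (2*(13*(-5))²)*n = (2*(-65)²)*n = (2*4225)*n = 8450*n)
Z(J) = -5*J
(Z(2) + R(5))²*239 = (-5*2 + 8450*5)²*239 = (-10 + 42250)²*239 = 42240²*239 = 1784217600*239 = 426428006400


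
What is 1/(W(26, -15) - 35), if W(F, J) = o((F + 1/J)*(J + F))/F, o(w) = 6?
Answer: -13/452 ≈ -0.028761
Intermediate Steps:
W(F, J) = 6/F
1/(W(26, -15) - 35) = 1/(6/26 - 35) = 1/(6*(1/26) - 35) = 1/(3/13 - 35) = 1/(-452/13) = -13/452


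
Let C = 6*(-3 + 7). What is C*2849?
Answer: 68376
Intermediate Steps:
C = 24 (C = 6*4 = 24)
C*2849 = 24*2849 = 68376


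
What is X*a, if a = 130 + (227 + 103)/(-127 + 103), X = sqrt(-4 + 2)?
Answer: 465*I*sqrt(2)/4 ≈ 164.4*I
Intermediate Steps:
X = I*sqrt(2) (X = sqrt(-2) = I*sqrt(2) ≈ 1.4142*I)
a = 465/4 (a = 130 + 330/(-24) = 130 + 330*(-1/24) = 130 - 55/4 = 465/4 ≈ 116.25)
X*a = (I*sqrt(2))*(465/4) = 465*I*sqrt(2)/4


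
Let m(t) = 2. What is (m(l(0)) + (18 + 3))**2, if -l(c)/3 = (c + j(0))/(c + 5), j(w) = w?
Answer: 529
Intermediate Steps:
l(c) = -3*c/(5 + c) (l(c) = -3*(c + 0)/(c + 5) = -3*c/(5 + c))
(m(l(0)) + (18 + 3))**2 = (2 + (18 + 3))**2 = (2 + 21)**2 = 23**2 = 529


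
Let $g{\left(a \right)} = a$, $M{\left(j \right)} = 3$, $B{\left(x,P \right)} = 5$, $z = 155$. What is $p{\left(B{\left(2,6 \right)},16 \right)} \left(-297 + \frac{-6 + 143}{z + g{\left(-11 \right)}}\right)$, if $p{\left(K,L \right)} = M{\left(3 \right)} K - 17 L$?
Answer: $\frac{10956167}{144} \approx 76085.0$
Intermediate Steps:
$p{\left(K,L \right)} = - 17 L + 3 K$ ($p{\left(K,L \right)} = 3 K - 17 L = - 17 L + 3 K$)
$p{\left(B{\left(2,6 \right)},16 \right)} \left(-297 + \frac{-6 + 143}{z + g{\left(-11 \right)}}\right) = \left(\left(-17\right) 16 + 3 \cdot 5\right) \left(-297 + \frac{-6 + 143}{155 - 11}\right) = \left(-272 + 15\right) \left(-297 + \frac{137}{144}\right) = - 257 \left(-297 + 137 \cdot \frac{1}{144}\right) = - 257 \left(-297 + \frac{137}{144}\right) = \left(-257\right) \left(- \frac{42631}{144}\right) = \frac{10956167}{144}$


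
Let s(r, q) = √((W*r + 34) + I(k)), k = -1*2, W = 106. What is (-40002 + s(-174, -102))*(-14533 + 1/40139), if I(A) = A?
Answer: 23334770120172/40139 - 1166680172*I*√4603/40139 ≈ 5.8135e+8 - 1.972e+6*I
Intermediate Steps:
k = -2
s(r, q) = √(32 + 106*r) (s(r, q) = √((106*r + 34) - 2) = √((34 + 106*r) - 2) = √(32 + 106*r))
(-40002 + s(-174, -102))*(-14533 + 1/40139) = (-40002 + √(32 + 106*(-174)))*(-14533 + 1/40139) = (-40002 + √(32 - 18444))*(-14533 + 1/40139) = (-40002 + √(-18412))*(-583340086/40139) = (-40002 + 2*I*√4603)*(-583340086/40139) = 23334770120172/40139 - 1166680172*I*√4603/40139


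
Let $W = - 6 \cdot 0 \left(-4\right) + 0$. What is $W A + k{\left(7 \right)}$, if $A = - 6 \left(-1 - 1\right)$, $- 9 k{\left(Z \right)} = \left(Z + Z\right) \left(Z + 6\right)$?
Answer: $- \frac{182}{9} \approx -20.222$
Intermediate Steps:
$W = 0$ ($W = \left(-6\right) 0 + 0 = 0 + 0 = 0$)
$k{\left(Z \right)} = - \frac{2 Z \left(6 + Z\right)}{9}$ ($k{\left(Z \right)} = - \frac{\left(Z + Z\right) \left(Z + 6\right)}{9} = - \frac{2 Z \left(6 + Z\right)}{9}$)
$A = 12$ ($A = \left(-6\right) \left(-2\right) = 12$)
$W A + k{\left(7 \right)} = 0 \cdot 12 - \frac{14 \left(6 + 7\right)}{9} = 0 - \frac{14}{9} \cdot 13 = 0 - \frac{182}{9} = - \frac{182}{9}$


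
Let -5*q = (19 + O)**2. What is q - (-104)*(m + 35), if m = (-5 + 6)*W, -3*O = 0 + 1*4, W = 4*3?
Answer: 217151/45 ≈ 4825.6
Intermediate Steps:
W = 12
O = -4/3 (O = -(0 + 1*4)/3 = -(0 + 4)/3 = -1/3*4 = -4/3 ≈ -1.3333)
q = -2809/45 (q = -(19 - 4/3)**2/5 = -(53/3)**2/5 = -1/5*2809/9 = -2809/45 ≈ -62.422)
m = 12 (m = (-5 + 6)*12 = 1*12 = 12)
q - (-104)*(m + 35) = -2809/45 - (-104)*(12 + 35) = -2809/45 - (-104)*47 = -2809/45 - 1*(-4888) = -2809/45 + 4888 = 217151/45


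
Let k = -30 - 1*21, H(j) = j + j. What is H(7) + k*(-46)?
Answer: 2360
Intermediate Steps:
H(j) = 2*j
k = -51 (k = -30 - 21 = -51)
H(7) + k*(-46) = 2*7 - 51*(-46) = 14 + 2346 = 2360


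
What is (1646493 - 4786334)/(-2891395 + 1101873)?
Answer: 3139841/1789522 ≈ 1.7546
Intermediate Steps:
(1646493 - 4786334)/(-2891395 + 1101873) = -3139841/(-1789522) = -3139841*(-1/1789522) = 3139841/1789522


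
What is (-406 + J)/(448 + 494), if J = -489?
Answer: -895/942 ≈ -0.95011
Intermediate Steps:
(-406 + J)/(448 + 494) = (-406 - 489)/(448 + 494) = -895/942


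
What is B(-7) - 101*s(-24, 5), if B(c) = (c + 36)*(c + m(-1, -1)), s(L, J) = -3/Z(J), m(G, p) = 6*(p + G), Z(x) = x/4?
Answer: -1543/5 ≈ -308.60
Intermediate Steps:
Z(x) = x/4 (Z(x) = x*(¼) = x/4)
m(G, p) = 6*G + 6*p (m(G, p) = 6*(G + p) = 6*G + 6*p)
s(L, J) = -12/J (s(L, J) = -3*4/J = -12/J)
B(c) = (-12 + c)*(36 + c) (B(c) = (c + 36)*(c + (6*(-1) + 6*(-1))) = (36 + c)*(c + (-6 - 6)) = (36 + c)*(c - 12) = (36 + c)*(-12 + c) = (-12 + c)*(36 + c))
B(-7) - 101*s(-24, 5) = (-432 + (-7)² + 24*(-7)) - (-1212)/5 = (-432 + 49 - 168) - (-1212)/5 = -551 - 101*(-12/5) = -551 + 1212/5 = -1543/5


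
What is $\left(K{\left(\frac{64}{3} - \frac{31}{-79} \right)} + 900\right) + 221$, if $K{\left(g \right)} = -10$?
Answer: $1111$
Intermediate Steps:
$\left(K{\left(\frac{64}{3} - \frac{31}{-79} \right)} + 900\right) + 221 = \left(-10 + 900\right) + 221 = 890 + 221 = 1111$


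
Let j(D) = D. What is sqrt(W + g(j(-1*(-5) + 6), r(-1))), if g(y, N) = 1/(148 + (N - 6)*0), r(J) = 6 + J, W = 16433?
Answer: sqrt(89987145)/74 ≈ 128.19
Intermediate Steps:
g(y, N) = 1/148 (g(y, N) = 1/(148 + (-6 + N)*0) = 1/(148 + 0) = 1/148)
sqrt(W + g(j(-1*(-5) + 6), r(-1))) = sqrt(16433 + 1/148) = sqrt(2432085/148) = sqrt(89987145)/74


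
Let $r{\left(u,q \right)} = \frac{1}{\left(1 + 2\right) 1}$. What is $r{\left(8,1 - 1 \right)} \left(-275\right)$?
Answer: $- \frac{275}{3} \approx -91.667$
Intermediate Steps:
$r{\left(u,q \right)} = \frac{1}{3}$ ($r{\left(u,q \right)} = \frac{1}{3 \cdot 1} = \frac{1}{3}$)
$r{\left(8,1 - 1 \right)} \left(-275\right) = \frac{1}{3} \left(-275\right) = - \frac{275}{3}$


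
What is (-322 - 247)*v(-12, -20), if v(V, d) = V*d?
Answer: -136560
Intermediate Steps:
(-322 - 247)*v(-12, -20) = (-322 - 247)*(-12*(-20)) = -569*240 = -136560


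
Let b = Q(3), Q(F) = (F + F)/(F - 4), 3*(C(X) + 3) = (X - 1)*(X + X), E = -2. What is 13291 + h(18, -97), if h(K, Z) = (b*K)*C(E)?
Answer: 13183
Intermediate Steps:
C(X) = -3 + 2*X*(-1 + X)/3 (C(X) = -3 + ((X - 1)*(X + X))/3 = -3 + ((-1 + X)*(2*X))/3 = -3 + (2*X*(-1 + X))/3 = -3 + 2*X*(-1 + X)/3)
Q(F) = 2*F/(-4 + F) (Q(F) = (2*F)/(-4 + F) = 2*F/(-4 + F))
b = -6 (b = 2*3/(-4 + 3) = 2*3/(-1) = 2*3*(-1) = -6)
h(K, Z) = -6*K (h(K, Z) = (-6*K)*(-3 - ⅔*(-2) + (⅔)*(-2)²) = (-6*K)*(-3 + 4/3 + (⅔)*4) = (-6*K)*(-3 + 4/3 + 8/3) = -6*K*1 = -6*K)
13291 + h(18, -97) = 13291 - 6*18 = 13291 - 108 = 13183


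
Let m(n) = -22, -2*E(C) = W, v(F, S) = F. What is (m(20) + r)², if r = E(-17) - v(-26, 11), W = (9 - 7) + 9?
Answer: 9/4 ≈ 2.2500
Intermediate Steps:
W = 11 (W = 2 + 9 = 11)
E(C) = -11/2 (E(C) = -½*11 = -11/2)
r = 41/2 (r = -11/2 - 1*(-26) = -11/2 + 26 = 41/2 ≈ 20.500)
(m(20) + r)² = (-22 + 41/2)² = (-3/2)² = 9/4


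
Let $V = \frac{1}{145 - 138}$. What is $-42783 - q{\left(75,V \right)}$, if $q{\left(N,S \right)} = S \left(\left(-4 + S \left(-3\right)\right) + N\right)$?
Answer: $- \frac{2096861}{49} \approx -42793.0$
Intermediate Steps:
$V = \frac{1}{7} \approx 0.14286$
$q{\left(N,S \right)} = S \left(-4 + N - 3 S\right)$ ($q{\left(N,S \right)} = S \left(\left(-4 - 3 S\right) + N\right) = S \left(-4 + N - 3 S\right)$)
$-42783 - q{\left(75,V \right)} = -42783 - \frac{-4 + 75 - \frac{3}{7}}{7} = -42783 - \frac{1}{7} \cdot \frac{494}{7} = -42783 - \frac{494}{49} = - \frac{2096861}{49}$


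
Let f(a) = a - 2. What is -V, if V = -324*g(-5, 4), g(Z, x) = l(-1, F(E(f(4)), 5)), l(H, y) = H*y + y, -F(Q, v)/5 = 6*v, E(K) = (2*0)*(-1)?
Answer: 0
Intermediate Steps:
f(a) = -2 + a
E(K) = 0 (E(K) = 0*(-1) = 0)
F(Q, v) = -30*v
l(H, y) = y + H*y
g(Z, x) = 0 (g(Z, x) = (-30*5)*(1 - 1) = -150*0 = 0)
V = 0 (V = -324*0 = 0)
-V = -1*0 = 0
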